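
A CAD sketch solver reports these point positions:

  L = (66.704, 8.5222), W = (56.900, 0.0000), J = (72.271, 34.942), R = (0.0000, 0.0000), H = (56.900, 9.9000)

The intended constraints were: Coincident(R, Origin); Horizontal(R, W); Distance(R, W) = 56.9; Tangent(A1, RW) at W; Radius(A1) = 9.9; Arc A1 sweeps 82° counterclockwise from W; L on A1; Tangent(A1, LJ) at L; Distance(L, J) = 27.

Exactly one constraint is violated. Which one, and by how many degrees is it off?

Tangent(A1, LJ) at L — off by 3.90°.

R = (0.00, 0.00) ✓; R.y = 0.00, W.y = 0.00 ✓; |RW| = 56.90 ✓; ∠(HW, WR) = 90.00° ✓; |HW| = 9.900 ✓; bearing(H→L) − bearing(H→W) = 82.00° ✓; |HL| = 9.900 ✓; ∠(HL, LJ) = 93.90° ✗; |LJ| = 27.00 ✓.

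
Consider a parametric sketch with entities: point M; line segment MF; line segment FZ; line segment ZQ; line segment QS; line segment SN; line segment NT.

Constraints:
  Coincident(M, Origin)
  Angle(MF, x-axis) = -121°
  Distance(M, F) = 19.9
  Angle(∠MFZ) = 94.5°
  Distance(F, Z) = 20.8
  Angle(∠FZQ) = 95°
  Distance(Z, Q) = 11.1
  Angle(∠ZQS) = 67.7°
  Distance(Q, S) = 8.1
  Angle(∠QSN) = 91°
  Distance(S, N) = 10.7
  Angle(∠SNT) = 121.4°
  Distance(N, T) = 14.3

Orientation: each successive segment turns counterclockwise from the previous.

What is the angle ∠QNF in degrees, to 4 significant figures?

105.0°

M is at the origin; MF runs at -121.0° with length 19.9, so F = (-10.25, -17.06). ∠MFZ = 94.5° gives FZ at -35.50° from the x-axis; with |FZ| = 20.8, Z = (6.684, -29.14). ∠FZQ = 95.0° gives ZQ at 49.50° from the x-axis; with |ZQ| = 11.1, Q = (13.89, -20.70). ∠ZQS = 67.7° gives QS at 161.8° from the x-axis; with |QS| = 8.1, S = (6.198, -18.17). ∠QSN = 91.0° gives SN at -109.2° from the x-axis; with |SN| = 10.7, N = (2.680, -28.27). Then cos ∠QNF = NQ·NF / (|NQ||NF|), giving 105.0°.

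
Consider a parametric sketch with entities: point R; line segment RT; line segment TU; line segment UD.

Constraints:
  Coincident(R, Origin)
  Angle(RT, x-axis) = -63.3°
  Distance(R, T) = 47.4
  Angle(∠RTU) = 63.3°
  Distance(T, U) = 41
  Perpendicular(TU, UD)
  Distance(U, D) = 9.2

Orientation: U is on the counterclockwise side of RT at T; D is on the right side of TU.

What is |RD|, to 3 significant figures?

55.2

∠RTU = 63.3°, so TU runs at -63.3° + (180° − 63.3°) = 53.4° from the x-axis; with |TU| = 41.0, U = T + 41.0·(cos 53.4°, sin 53.4°) = (45.7, -9.43). The perpendicularity gives UD at right angles to TU; with |UD| = 9.2 on the right of TU, D = U + 9.2·(0.803, -0.596) = (53.1, -14.9). Then |RD| = |D − R| = 55.2.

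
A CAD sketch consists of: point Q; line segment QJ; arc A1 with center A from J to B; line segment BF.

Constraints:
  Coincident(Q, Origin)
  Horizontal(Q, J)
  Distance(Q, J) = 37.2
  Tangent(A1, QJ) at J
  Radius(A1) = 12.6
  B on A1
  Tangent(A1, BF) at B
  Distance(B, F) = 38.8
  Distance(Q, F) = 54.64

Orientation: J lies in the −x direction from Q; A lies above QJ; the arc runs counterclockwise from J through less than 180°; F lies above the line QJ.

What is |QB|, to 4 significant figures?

27.22

Checks: |AB| = 12.60 ✓; ∠(AB, BF) = 90.00° ✓; |BF| = 38.80 ✓; |QF| = 54.64 ✓.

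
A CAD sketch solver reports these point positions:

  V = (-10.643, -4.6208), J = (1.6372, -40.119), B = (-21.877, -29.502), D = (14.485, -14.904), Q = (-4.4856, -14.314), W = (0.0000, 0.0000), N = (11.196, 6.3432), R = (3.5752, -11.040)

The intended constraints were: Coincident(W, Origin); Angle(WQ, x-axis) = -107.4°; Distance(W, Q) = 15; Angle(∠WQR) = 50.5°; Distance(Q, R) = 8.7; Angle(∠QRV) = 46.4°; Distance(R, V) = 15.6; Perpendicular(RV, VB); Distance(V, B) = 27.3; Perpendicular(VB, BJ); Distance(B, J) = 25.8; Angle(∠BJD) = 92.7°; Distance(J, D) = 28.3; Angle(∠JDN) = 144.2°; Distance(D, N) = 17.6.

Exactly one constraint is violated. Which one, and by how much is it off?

Distance(D, N) = 17.6 — off by 3.90.

W = (0.00, 0.00) ✓; WQ at -107.4° ✓; |WQ| = 15.00 ✓; ∠WQR = 50.50° ✓; |QR| = 8.700 ✓; ∠QRV = 46.40° ✓; |RV| = 15.60 ✓; ∠(RV, VB) = 90.00° ✓; |VB| = 27.30 ✓; ∠(VB, BJ) = 90.00° ✓; |BJ| = 25.80 ✓; ∠BJD = 92.70° ✓; |JD| = 28.30 ✓; ∠JDN = 144.2° ✓; |DN| = 21.50 ✗.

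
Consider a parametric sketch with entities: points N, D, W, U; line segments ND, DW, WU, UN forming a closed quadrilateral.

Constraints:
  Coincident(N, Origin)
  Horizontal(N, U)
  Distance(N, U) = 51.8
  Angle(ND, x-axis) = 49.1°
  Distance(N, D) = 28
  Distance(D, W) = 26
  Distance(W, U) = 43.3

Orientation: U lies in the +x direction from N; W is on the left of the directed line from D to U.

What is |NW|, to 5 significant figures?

53.994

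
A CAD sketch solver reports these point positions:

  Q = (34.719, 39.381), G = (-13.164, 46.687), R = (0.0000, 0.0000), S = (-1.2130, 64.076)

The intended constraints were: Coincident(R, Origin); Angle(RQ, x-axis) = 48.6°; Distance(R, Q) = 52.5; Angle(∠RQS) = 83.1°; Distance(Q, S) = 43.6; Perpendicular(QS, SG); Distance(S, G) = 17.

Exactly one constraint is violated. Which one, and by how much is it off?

Distance(S, G) = 17 — off by 4.10.

R = (0.00, 0.00) ✓; RQ at 48.60° ✓; |RQ| = 52.50 ✓; ∠RQS = 83.10° ✓; |QS| = 43.60 ✓; ∠(QS, SG) = 90.00° ✓; |SG| = 21.10 ✗.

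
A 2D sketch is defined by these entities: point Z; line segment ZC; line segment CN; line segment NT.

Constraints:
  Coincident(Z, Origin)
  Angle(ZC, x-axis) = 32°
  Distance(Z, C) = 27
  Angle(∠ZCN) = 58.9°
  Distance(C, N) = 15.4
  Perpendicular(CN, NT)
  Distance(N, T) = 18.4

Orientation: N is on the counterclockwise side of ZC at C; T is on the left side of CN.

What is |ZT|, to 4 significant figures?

4.938

Z is at the origin; ZC runs at 32.0° with length 27.0, so C = 27.0·(cos 32.0°, sin 32.0°) = (22.90, 14.31). ∠ZCN = 58.9°, so CN runs at 32.0° + (180° − 58.9°) = 153.1° from the x-axis; with |CN| = 15.4, N = C + 15.4·(cos 153.1°, sin 153.1°) = (9.164, 21.28). CN is perpendicular to NT; with |NT| = 18.4 on the left of CN, T = N + 18.4·(-0.4524, -0.8918) = (0.8388, 4.866). Then |ZT| = |T − Z| = 4.938.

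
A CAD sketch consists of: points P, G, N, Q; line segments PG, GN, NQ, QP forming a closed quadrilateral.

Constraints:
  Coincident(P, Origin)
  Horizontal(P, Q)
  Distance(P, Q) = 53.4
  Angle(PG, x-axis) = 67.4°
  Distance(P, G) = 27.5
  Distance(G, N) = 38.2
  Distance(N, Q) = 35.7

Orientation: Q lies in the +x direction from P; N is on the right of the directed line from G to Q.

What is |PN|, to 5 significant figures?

22.896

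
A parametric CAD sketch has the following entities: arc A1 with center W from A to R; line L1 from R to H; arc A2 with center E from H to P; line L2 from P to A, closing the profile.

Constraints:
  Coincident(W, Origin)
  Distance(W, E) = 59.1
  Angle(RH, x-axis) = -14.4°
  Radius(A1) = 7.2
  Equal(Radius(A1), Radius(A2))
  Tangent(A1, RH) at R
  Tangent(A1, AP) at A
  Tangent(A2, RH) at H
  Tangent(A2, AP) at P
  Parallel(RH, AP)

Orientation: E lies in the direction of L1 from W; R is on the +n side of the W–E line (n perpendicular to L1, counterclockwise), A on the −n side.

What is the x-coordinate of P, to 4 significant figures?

55.45

The slot axis is L1's direction at -14.4°, so u = (cos -14.4°, sin -14.4°) = (0.9686, -0.2487) and n = (−sin -14.4°, cos -14.4°) = (0.2487, 0.9686). W is at the origin and E lies 59.1 along u from W, so E = 59.1·u = (57.24, -14.70). Tangency of A1 to both parallel lines with radius 7.2 puts R and A at W ± 7.2·n: R = (1.791, 6.974), A = (-1.791, -6.974). Equal radii place H and P the same way about E: H = E + 7.2·n = (59.03, -7.724), P = E − 7.2·n = (55.45, -21.67). So P.x = 55.45.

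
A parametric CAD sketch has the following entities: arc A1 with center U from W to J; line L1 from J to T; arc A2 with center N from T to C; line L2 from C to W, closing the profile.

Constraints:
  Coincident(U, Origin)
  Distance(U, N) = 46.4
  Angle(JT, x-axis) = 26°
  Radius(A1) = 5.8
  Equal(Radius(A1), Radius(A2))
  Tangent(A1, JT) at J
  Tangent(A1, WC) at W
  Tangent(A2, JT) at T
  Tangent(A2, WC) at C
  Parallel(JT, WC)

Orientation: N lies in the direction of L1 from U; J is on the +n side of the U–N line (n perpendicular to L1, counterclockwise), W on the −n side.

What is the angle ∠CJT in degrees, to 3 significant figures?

14.0°

Tangency of A1 to both parallel lines with radius 5.8 puts J and W at U ± 5.8·n: J = (-2.54, 5.21), W = (2.54, -5.21). Equal radii place T and C the same way about N: T = N + 5.8·n = (39.2, 25.6), C = N − 5.8·n = (44.2, 15.1). Then cos ∠CJT = JC·JT / (|JC||JT|), giving 14.0°.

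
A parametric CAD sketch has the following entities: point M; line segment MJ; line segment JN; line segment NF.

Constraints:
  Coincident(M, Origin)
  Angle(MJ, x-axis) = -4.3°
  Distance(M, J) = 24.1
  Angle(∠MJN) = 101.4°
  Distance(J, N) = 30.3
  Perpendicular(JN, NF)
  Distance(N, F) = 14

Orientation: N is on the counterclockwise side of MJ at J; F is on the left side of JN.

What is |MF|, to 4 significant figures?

36.36

M is at the origin; MJ runs at -4.3° with length 24.1, so J = 24.1·(cos -4.3°, sin -4.3°) = (24.03, -1.807). ∠MJN = 101.4°, so JN runs at -4.3° + (180° − 101.4°) = 74.30° from the x-axis; with |JN| = 30.3, N = J + 30.3·(cos 74.30°, sin 74.30°) = (32.23, 27.36). JN ⟂ NF; with |NF| = 14.0 on the left of JN, F = N + 14.0·(-0.9627, 0.2706) = (18.75, 31.15). Then |MF| = |F − M| = 36.36.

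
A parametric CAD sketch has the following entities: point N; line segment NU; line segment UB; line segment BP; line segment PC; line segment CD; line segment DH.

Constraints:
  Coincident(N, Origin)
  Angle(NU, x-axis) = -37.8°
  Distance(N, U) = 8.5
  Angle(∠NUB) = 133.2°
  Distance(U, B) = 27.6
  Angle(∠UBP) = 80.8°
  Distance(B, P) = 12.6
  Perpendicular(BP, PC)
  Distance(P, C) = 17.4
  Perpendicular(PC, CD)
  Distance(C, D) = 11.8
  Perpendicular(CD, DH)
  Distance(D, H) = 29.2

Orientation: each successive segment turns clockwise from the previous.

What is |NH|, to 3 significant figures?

45.1

N is at the origin; NU runs at -37.8° with length 8.5, so U = (6.72, -5.21). ∠NUB = 133.2° gives UB at -84.6° from the x-axis; with |UB| = 27.6, B = (9.31, -32.7). ∠UBP = 80.8° gives BP at 176° from the x-axis; with |BP| = 12.6, P = (-3.26, -31.9). BP is perpendicular to PC, so PC runs at 86.2°; with |PC| = 17.4, C = (-2.11, -14.5). The perpendicularity gives CD at right angles to PC, so CD runs at -3.80°; with |CD| = 11.8, D = (9.67, -15.3). CD ⟂ DH, so DH runs at -93.8°; with |DH| = 29.2, H = (7.73, -44.4). Then |NH| = |H − N| = 45.1.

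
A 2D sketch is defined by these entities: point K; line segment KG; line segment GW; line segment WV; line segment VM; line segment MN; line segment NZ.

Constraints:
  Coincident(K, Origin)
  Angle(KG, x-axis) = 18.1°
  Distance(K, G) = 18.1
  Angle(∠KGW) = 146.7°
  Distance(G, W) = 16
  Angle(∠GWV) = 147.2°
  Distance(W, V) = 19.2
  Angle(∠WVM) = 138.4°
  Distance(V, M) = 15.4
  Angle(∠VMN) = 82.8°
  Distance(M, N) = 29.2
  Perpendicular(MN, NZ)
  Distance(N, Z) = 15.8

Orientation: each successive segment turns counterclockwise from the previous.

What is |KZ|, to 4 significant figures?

20.59

K is at the origin; KG runs at 18.1° with length 18.1, so G = (17.20, 5.623). ∠KGW = 146.7° gives GW at 51.40° from the x-axis; with |GW| = 16.0, W = (27.19, 18.13). ∠GWV = 147.2° gives WV at 84.20° from the x-axis; with |WV| = 19.2, V = (29.13, 37.23). ∠WVM = 138.4° gives VM at 125.8° from the x-axis; with |VM| = 15.4, M = (20.12, 49.72). ∠VMN = 82.8° gives MN at -137.0° from the x-axis; with |MN| = 29.2, N = (-1.237, 29.81). MN is perpendicular to NZ, so NZ runs at -47.00°; with |NZ| = 15.8, Z = (9.538, 18.25). Then |KZ| = |Z − K| = 20.59.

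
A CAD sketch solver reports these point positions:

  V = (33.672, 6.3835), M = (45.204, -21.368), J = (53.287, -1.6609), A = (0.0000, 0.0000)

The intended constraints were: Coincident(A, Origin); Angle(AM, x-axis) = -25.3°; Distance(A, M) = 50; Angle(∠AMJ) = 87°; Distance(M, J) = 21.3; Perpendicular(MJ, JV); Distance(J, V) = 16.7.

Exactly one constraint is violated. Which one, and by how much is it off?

Distance(J, V) = 16.7 — off by 4.50.

A = (0.00, 0.00) ✓; AM at -25.30° ✓; |AM| = 50.00 ✓; ∠AMJ = 87.00° ✓; |MJ| = 21.30 ✓; ∠(MJ, JV) = 90.00° ✓; |JV| = 21.20 ✗.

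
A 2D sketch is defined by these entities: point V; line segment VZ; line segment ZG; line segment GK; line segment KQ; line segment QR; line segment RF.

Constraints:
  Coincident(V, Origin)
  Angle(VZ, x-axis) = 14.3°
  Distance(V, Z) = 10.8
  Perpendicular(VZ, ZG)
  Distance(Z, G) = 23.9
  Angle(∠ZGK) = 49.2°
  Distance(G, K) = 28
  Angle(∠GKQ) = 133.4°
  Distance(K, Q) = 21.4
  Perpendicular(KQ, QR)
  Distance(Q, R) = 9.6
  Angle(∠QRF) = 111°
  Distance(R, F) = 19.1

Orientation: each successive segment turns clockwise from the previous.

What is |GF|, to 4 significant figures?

23.14

V is at the origin; VZ runs at 14.3° with length 10.8, so Z = (10.47, 2.668). The perpendicularity gives ZG at right angles to VZ, so ZG runs at -75.70°; with |ZG| = 23.9, G = (16.37, -20.49). ∠ZGK = 49.2° gives GK at 153.5° from the x-axis; with |GK| = 28.0, K = (-8.690, -7.998). ∠GKQ = 133.4° gives KQ at 106.9° from the x-axis; with |KQ| = 21.4, Q = (-14.91, 12.48). KQ is perpendicular to QR, so QR runs at 16.90°; with |QR| = 9.6, R = (-5.725, 15.27). ∠QRF = 111.0° gives RF at -52.10° from the x-axis; with |RF| = 19.1, F = (6.008, 0.1967). Then |GF| = |F − G| = 23.14.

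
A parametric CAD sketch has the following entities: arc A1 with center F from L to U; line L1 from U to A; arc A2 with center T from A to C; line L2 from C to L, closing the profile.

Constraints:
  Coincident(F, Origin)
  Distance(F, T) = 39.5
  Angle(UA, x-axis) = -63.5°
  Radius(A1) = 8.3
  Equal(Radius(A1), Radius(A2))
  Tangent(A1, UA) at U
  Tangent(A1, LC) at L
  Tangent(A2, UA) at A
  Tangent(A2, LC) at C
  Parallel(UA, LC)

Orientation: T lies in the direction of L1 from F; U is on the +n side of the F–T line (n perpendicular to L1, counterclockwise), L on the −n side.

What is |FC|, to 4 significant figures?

40.36

Tangency of A1 to both parallel lines with radius 8.3 puts U and L at F ± 8.3·n: U = (7.428, 3.703), L = (-7.428, -3.703). Equal radii place A and C the same way about T: A = T + 8.3·n = (25.05, -31.65), C = T − 8.3·n = (10.20, -39.05). Then |FC| = |C − F| = 40.36.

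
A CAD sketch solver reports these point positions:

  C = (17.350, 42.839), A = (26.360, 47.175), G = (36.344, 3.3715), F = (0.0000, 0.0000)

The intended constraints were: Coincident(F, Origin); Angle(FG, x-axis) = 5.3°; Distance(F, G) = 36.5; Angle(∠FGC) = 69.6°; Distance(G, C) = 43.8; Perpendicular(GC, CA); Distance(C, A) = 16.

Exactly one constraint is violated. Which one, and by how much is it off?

Distance(C, A) = 16 — off by 6.00.

F = (0.00, 0.00) ✓; FG at 5.300° ✓; |FG| = 36.50 ✓; ∠FGC = 69.60° ✓; |GC| = 43.80 ✓; ∠(GC, CA) = 90.00° ✓; |CA| = 9.999 ✗.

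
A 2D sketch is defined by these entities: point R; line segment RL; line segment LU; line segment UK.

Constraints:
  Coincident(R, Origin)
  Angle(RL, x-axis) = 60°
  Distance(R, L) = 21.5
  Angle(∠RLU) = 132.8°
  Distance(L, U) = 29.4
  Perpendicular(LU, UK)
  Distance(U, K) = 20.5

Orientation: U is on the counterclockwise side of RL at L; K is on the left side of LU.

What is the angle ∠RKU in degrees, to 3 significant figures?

83.9°

∠RLU = 132.8°, so LU runs at 60.0° + (180° − 132.8°) = 107° from the x-axis; with |LU| = 29.4, U = L + 29.4·(cos 107°, sin 107°) = (2.06, 46.7). LU ⟂ UK; with |UK| = 20.5 on the left of LU, K = U + 20.5·(-0.955, -0.296) = (-17.5, 40.6). Then cos ∠RKU = KR·KU / (|KR||KU|), giving 83.9°.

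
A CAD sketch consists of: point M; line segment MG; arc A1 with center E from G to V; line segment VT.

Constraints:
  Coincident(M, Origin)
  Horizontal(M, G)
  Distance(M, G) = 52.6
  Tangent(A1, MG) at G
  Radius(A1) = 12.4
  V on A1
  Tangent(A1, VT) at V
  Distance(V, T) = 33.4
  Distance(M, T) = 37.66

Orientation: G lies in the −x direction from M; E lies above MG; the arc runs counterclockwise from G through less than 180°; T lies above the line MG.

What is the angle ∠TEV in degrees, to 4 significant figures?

69.63°

Checks: ∠(EG, GM) = 90.00° ✓; |EV| = 12.40 ✓; ∠(EV, VT) = 90.00° ✓; |VT| = 33.40 ✓; |MT| = 37.66 ✓.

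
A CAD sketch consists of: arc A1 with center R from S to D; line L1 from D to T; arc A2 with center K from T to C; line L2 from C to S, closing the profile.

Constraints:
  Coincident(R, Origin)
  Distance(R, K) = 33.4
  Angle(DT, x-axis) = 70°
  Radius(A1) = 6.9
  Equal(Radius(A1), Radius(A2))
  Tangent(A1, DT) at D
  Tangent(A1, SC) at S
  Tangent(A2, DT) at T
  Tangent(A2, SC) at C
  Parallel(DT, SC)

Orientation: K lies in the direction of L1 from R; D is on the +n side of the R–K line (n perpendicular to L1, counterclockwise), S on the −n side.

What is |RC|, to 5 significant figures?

34.105

The slot axis is L1's direction at 70.0°, so u = (cos 70.0°, sin 70.0°) = (0.34202, 0.93969) and n = (−sin 70.0°, cos 70.0°) = (-0.93969, 0.34202). R is at the origin and K lies 33.4 along u from R, so K = 33.4·u = (11.423, 31.386). Tangency of A1 to both parallel lines with radius 6.9 puts D and S at R ± 6.9·n: D = (-6.4839, 2.3599), S = (6.4839, -2.3599). Equal radii place T and C the same way about K: T = K + 6.9·n = (4.9396, 33.746), C = K − 6.9·n = (17.907, 29.026). Then |RC| = |C − R| = 34.105.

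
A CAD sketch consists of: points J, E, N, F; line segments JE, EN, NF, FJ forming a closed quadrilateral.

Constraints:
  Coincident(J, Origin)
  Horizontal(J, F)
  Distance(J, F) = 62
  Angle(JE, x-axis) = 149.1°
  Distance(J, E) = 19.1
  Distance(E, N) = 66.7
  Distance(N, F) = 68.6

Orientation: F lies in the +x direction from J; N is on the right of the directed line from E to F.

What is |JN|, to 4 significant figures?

51.42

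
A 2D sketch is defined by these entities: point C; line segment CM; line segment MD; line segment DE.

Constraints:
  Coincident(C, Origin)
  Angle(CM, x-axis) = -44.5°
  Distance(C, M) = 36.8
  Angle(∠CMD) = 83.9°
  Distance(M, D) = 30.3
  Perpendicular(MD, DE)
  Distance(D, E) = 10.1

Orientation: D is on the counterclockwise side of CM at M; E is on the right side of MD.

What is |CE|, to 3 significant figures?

53.6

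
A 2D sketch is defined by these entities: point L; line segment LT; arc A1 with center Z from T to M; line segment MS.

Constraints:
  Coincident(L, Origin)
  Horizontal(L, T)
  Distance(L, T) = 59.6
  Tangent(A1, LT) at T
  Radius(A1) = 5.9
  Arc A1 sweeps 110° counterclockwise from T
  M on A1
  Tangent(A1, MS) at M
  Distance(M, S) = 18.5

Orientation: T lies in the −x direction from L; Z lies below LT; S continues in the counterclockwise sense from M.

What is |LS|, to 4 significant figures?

64.03

L is at the origin; LT is horizontal with |LT| = 59.6 and T on the −x side, so T = (-59.60, 0.000). The tangent condition forces ZT to be normal to LT, so Z = T + (0, -5.9) = (-59.60, -5.900). On A1, T sits at bearing 90° from Z; a 110° counterclockwise sweep puts M at bearing 200°, so M = Z + 5.9·(cos 200°, sin 200°) = (-65.14, -7.918). Since A1 is tangent to MS there, ZM ⟂ MS, so MS runs along (−sin 200°, cos 200°); with |MS| = 18.5, S = (-58.82, -25.30). Then |LS| = |S − L| = 64.03.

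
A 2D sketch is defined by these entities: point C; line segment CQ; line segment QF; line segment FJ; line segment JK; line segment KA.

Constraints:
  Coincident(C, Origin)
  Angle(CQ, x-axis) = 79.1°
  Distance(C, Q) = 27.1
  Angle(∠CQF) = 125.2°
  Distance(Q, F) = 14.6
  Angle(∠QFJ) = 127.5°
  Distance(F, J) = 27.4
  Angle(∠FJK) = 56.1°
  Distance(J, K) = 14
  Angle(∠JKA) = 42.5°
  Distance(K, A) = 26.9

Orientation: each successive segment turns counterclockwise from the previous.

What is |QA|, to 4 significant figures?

36.11

C is at the origin; CQ runs at 79.1° with length 27.1, so Q = (5.124, 26.61). ∠CQF = 125.2° gives QF at 133.9° from the x-axis; with |QF| = 14.6, F = (-4.999, 37.13). ∠QFJ = 127.5° gives FJ at -173.6° from the x-axis; with |FJ| = 27.4, J = (-32.23, 34.08). ∠FJK = 56.1° gives JK at -49.70° from the x-axis; with |JK| = 14.0, K = (-23.17, 23.40). ∠JKA = 42.5° gives KA at 87.80° from the x-axis; with |KA| = 26.9, A = (-22.14, 50.28). Then |QA| = |A − Q| = 36.11.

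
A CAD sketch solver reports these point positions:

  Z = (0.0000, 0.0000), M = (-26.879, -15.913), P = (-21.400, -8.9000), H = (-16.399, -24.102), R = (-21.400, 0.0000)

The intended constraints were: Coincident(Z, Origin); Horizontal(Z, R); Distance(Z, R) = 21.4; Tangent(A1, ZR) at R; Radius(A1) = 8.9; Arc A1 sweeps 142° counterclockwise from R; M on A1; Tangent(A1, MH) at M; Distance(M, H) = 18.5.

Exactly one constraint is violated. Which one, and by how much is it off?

Distance(M, H) = 18.5 — off by 5.20.

Z = (0.00, 0.00) ✓; Z.y = 0.00, R.y = 0.00 ✓; |ZR| = 21.40 ✓; ∠(PR, RZ) = 90.00° ✓; |PR| = 8.900 ✓; bearing(P→M) − bearing(P→R) = 142.0° ✓; |PM| = 8.900 ✓; ∠(PM, MH) = 90.00° ✓; |MH| = 13.30 ✗.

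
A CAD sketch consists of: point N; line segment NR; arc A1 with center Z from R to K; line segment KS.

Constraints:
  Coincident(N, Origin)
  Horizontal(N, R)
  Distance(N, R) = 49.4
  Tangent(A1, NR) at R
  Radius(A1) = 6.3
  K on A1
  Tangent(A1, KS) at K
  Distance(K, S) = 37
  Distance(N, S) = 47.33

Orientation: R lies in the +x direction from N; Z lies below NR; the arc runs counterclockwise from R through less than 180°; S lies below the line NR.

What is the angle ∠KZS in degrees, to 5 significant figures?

80.337°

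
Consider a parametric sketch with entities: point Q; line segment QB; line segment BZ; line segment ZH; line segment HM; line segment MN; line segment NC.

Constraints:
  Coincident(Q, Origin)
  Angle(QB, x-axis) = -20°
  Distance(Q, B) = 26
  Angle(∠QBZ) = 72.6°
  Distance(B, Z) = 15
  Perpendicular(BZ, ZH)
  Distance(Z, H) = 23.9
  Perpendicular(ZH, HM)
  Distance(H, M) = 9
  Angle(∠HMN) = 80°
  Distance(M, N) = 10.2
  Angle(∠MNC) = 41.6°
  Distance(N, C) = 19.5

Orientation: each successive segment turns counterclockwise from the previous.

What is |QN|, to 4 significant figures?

10.96

Q is at the origin; QB runs at -20.0° with length 26.0, so B = (24.43, -8.893). ∠QBZ = 72.6° gives BZ at 87.40° from the x-axis; with |BZ| = 15.0, Z = (25.11, 6.092). BZ is perpendicular to ZH, so ZH runs at 177.4°; with |ZH| = 23.9, H = (1.237, 7.176). ZH is perpendicular to HM, so HM runs at -92.60°; with |HM| = 9.0, M = (0.8288, -1.815). ∠HMN = 80.0° gives MN at 7.400° from the x-axis; with |MN| = 10.2, N = (10.94, -0.5008). Then |QN| = |N − Q| = 10.96.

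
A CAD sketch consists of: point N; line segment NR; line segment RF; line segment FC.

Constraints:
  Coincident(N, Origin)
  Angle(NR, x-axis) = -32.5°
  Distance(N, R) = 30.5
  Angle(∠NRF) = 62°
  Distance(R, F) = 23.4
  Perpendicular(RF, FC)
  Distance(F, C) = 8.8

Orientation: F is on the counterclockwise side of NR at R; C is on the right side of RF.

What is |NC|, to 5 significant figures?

36.866

N is at the origin; NR runs at -32.5° with length 30.5, so R = 30.5·(cos -32.5°, sin -32.5°) = (25.723, -16.388). ∠NRF = 62.0°, so RF runs at -32.5° + (180° − 62.0°) = 85.500° from the x-axis; with |RF| = 23.4, F = R + 23.4·(cos 85.500°, sin 85.500°) = (27.559, 6.9402). The perpendicularity gives FC at right angles to RF; with |FC| = 8.8 on the right of RF, C = F + 8.8·(0.99692, -0.078459) = (36.332, 6.2498). Then |NC| = |C − N| = 36.866.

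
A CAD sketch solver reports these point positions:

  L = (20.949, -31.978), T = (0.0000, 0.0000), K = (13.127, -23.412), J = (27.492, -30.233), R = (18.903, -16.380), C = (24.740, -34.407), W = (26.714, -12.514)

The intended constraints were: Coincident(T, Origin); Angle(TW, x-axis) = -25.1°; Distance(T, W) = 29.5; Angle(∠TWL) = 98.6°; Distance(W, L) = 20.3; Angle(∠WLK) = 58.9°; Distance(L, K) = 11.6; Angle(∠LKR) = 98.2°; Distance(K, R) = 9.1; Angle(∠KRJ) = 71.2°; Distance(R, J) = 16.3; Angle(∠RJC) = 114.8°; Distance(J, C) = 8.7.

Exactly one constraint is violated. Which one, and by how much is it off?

Distance(J, C) = 8.7 — off by 3.70.

T = (0.00, 0.00) ✓; TW at -25.10° ✓; |TW| = 29.50 ✓; ∠TWL = 98.60° ✓; |WL| = 20.30 ✓; ∠WLK = 58.90° ✓; |LK| = 11.60 ✓; ∠LKR = 98.20° ✓; |KR| = 9.100 ✓; ∠KRJ = 71.20° ✓; |RJ| = 16.30 ✓; ∠RJC = 114.8° ✓; |JC| = 5.000 ✗.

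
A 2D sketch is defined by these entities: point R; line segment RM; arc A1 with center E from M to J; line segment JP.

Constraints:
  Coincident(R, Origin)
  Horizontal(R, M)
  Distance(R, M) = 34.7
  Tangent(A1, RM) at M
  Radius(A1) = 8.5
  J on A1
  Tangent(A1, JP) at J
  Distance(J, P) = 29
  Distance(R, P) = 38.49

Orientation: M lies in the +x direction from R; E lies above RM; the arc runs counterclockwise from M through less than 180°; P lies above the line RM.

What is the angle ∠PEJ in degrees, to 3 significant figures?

73.7°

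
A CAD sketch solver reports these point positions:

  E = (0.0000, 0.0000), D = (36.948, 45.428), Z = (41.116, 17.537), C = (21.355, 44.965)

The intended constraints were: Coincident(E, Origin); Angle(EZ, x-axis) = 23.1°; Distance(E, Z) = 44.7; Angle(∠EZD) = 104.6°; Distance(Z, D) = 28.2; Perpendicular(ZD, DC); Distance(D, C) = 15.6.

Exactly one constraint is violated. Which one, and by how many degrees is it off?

Perpendicular(ZD, DC) — off by 6.80°.

E = (0.00, 0.00) ✓; EZ at 23.10° ✓; |EZ| = 44.70 ✓; ∠EZD = 104.6° ✓; |ZD| = 28.20 ✓; ∠(ZD, DC) = 83.20° ✗; |DC| = 15.60 ✓.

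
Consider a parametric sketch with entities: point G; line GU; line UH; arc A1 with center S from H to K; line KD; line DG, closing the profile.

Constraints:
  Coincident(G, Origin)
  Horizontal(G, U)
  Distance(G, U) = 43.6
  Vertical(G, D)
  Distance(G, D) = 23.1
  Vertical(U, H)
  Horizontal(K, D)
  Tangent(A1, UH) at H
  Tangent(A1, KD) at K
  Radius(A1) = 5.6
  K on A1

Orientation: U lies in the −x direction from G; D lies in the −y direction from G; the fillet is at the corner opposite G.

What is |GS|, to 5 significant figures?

41.836

G is at the origin; GU is horizontal with |GU| = 43.6 and U on the −x side, so U = (-43.600, 0.0000). GD is vertical with |GD| = 23.1 and D on the −y side, so D = (0.0000, -23.100). The virtual corner opposite G is at (-43.600, -23.100). Since A1 is tangent to UH there, SH ⟂ UH and the tangent condition forces SK to be normal to KD, with radius 5.6, so the center S sits 5.6 in from both sides at S = (-38.000, -17.500). Then |GS| = |S − G| = 41.836.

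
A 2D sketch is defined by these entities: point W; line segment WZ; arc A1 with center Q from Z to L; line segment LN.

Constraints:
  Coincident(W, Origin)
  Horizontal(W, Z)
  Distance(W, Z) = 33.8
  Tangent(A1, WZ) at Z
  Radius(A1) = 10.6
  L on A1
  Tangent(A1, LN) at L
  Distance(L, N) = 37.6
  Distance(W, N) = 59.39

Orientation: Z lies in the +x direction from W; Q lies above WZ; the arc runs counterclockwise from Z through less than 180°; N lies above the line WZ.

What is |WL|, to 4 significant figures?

46.02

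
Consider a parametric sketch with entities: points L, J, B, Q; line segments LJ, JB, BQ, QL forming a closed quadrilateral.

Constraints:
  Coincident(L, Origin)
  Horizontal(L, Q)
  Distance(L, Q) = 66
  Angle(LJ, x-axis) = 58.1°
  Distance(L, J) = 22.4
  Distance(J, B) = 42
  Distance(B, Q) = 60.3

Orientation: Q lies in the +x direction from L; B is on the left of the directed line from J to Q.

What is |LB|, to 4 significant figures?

64.35

Checks: |JB| = 42.00 ✓; |BQ| = 60.30 ✓.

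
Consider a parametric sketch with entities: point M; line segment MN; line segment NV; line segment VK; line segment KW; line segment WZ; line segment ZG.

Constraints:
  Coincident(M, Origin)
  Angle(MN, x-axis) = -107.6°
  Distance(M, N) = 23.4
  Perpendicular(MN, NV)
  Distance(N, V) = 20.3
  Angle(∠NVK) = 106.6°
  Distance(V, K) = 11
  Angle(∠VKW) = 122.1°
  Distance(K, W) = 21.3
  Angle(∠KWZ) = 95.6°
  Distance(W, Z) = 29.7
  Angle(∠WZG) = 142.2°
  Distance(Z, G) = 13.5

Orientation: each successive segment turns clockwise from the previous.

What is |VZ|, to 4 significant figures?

36.23

∠VKW = 122.1° gives KW at 31.10° from the x-axis; with |KW| = 21.3, W = (-7.995, 5.834). ∠KWZ = 95.6° gives WZ at -53.30° from the x-axis; with |WZ| = 29.7, Z = (9.755, -17.98). Then |VZ| = |Z − V| = 36.23.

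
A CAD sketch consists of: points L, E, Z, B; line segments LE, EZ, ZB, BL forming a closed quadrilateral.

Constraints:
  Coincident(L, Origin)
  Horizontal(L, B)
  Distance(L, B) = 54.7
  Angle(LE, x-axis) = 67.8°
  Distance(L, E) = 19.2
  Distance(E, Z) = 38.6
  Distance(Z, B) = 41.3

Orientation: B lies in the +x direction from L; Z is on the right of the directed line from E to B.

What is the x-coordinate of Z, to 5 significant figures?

18.161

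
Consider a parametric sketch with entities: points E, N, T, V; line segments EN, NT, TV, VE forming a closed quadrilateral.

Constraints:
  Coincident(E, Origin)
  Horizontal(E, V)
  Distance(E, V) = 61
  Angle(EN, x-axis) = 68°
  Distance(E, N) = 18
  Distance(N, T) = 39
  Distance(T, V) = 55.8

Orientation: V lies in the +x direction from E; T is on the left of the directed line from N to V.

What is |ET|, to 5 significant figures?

56.479

E is at the origin; E and V share the same y with |EV| = 61.0 and V in +x, so V = (61.0, 0). EN runs at 68.0° with |EN| = 18.0, so N = (6.7429, 16.689). T is determined by |NT| = 39.0 and |TV| = 55.8 together: it lies at the intersection of circle(N, 39.0) and circle(V, 55.8). With |NV| = 56.766, the foot of the radical line on NV is 14.355 from N and the perpendicular offset is √(39.0² − 14.355²) = 36.262. Taking the left-of-NV solution: T = (31.124, 47.128).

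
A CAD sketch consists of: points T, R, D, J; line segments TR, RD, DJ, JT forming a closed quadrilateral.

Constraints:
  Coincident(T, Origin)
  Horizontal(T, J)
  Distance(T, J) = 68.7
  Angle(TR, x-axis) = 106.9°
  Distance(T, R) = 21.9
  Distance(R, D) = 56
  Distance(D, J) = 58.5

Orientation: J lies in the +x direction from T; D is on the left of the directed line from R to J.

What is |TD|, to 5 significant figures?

65.501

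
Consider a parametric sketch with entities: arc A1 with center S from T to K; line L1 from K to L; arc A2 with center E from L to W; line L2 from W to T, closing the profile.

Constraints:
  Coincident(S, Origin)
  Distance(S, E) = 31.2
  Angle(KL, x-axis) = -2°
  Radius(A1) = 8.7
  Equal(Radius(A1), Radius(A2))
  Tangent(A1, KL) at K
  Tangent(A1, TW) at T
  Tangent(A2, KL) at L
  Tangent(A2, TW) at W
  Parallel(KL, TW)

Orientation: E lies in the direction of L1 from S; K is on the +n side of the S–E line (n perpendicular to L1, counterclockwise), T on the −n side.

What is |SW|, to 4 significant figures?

32.39

Tangency of A1 to both parallel lines with radius 8.7 puts K and T at S ± 8.7·n: K = (0.3036, 8.695), T = (-0.3036, -8.695). Equal radii place L and W the same way about E: L = E + 8.7·n = (31.48, 7.606), W = E − 8.7·n = (30.88, -9.784). Then |SW| = |W − S| = 32.39.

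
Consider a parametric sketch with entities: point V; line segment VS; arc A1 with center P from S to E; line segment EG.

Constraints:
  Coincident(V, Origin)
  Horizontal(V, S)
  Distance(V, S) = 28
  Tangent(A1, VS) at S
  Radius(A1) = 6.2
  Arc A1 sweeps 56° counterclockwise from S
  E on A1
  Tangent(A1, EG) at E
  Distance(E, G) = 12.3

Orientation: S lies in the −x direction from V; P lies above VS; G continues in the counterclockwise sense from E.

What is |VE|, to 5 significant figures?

23.023

V is at the origin; VS is horizontal with |VS| = 28.0 and S on the −x side, so S = (-28.000, 0.0000). Tangency of A1 to VS means the radius PS is perpendicular to VS, so P = S + (0, 6.2) = (-28.000, 6.2000). On A1, S sits at bearing -90° from P; a 56° counterclockwise sweep puts E at bearing -34°, so E = P + 6.2·(cos -34°, sin -34°) = (-22.860, 2.7330). Then |VE| = |E − V| = 23.023.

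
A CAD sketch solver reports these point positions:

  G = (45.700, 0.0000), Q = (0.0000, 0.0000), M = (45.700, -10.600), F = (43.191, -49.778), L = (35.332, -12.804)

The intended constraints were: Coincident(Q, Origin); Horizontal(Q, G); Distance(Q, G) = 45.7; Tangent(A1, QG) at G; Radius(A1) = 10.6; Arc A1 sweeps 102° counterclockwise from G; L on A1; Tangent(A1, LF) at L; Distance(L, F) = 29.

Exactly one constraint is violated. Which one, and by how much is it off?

Distance(L, F) = 29 — off by 8.80.

Q = (0.00, 0.00) ✓; Q.y = 0.00, G.y = 0.00 ✓; |QG| = 45.70 ✓; ∠(MG, GQ) = 90.00° ✓; |MG| = 10.60 ✓; bearing(M→L) − bearing(M→G) = 102.0° ✓; |ML| = 10.60 ✓; ∠(ML, LF) = 90.00° ✓; |LF| = 37.80 ✗.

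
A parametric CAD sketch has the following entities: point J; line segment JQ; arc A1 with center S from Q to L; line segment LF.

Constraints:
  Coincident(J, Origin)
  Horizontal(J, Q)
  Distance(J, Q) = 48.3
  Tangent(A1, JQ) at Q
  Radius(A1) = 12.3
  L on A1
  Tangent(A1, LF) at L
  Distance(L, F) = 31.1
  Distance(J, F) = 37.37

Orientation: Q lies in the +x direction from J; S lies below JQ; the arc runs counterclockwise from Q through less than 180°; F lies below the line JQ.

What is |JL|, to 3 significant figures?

38.5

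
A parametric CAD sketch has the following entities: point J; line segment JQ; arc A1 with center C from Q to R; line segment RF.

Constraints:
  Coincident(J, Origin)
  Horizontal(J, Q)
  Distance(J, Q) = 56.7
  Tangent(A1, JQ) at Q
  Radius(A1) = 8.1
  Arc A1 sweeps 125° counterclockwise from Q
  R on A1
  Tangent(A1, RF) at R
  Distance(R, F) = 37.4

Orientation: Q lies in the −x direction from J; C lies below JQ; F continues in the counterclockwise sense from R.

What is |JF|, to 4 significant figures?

60.30

J is at the origin; JQ is horizontal with |JQ| = 56.7 and Q on the −x side, so Q = (-56.70, 0.000). Since A1 is tangent to JQ there, CQ ⟂ JQ, so C = Q + (0, -8.1) = (-56.70, -8.100). On A1, Q sits at bearing 90° from C; a 125° counterclockwise sweep puts R at bearing 215°, so R = C + 8.1·(cos 215°, sin 215°) = (-63.34, -12.75). The tangent condition forces CR to be normal to RF, so RF runs along (−sin 215°, cos 215°); with |RF| = 37.4, F = (-41.88, -43.38). Then |JF| = |F − J| = 60.30.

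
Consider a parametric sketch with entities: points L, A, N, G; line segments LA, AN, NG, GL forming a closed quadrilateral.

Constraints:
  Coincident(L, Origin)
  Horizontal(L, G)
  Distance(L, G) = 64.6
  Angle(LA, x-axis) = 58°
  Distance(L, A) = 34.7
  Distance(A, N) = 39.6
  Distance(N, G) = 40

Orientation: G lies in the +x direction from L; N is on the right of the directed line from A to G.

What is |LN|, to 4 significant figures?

27.43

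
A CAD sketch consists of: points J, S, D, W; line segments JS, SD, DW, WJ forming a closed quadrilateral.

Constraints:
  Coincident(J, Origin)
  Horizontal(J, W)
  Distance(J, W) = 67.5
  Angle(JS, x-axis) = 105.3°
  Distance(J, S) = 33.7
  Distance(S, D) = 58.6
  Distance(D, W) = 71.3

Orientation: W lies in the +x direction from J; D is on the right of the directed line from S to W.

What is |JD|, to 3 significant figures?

25.3

Checks: |JW| = 67.50 ✓; |JS| = 33.70 ✓; |SD| = 58.60 ✓; |DW| = 71.30 ✓.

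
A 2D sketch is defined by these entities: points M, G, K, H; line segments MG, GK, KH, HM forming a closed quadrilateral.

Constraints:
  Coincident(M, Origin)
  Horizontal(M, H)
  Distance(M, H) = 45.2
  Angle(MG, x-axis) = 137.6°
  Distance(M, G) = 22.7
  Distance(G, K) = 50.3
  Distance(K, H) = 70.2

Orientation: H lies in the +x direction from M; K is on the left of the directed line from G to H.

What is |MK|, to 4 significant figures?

59.79

Checks: |GK| = 50.30 ✓; |KH| = 70.20 ✓.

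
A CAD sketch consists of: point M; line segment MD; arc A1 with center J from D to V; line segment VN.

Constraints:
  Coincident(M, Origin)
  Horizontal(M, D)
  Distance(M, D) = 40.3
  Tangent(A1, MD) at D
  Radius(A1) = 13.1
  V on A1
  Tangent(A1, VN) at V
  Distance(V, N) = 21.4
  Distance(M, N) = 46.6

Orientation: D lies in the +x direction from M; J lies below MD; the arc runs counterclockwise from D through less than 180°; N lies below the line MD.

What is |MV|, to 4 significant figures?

30.95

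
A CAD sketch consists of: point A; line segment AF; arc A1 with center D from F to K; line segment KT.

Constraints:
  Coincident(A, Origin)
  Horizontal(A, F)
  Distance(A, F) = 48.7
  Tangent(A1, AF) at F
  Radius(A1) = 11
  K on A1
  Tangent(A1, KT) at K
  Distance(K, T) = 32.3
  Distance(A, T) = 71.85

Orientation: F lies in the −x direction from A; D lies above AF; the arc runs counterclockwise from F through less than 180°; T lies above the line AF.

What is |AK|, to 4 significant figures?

42.86

A is at the origin; A and F share the same y with |AF| = 48.7 and F on the −x side, so F = (-48.70, 0.000). Tangency of A1 to AF means the radius DF is perpendicular to AF, so D = F + (0, 11) = (-48.70, 11.00). Since DK ⟂ KT (tangency), |DT| = √(11.0² + 32.3²) = 34.12 regardless of where K sits on A1. So T lies on both circle(A, 71.85) and circle(D, 34.12); the above-AF intersection is T = (-56.66, 44.18). K is the foot of the tangent from T: K = (-39.40, 16.88).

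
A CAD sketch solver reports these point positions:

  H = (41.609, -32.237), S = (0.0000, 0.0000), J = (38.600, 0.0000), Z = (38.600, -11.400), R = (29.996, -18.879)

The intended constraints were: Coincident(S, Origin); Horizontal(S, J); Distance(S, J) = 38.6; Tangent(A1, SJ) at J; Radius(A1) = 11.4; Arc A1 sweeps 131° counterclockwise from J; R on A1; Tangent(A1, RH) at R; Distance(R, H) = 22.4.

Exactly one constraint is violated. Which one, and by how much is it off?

Distance(R, H) = 22.4 — off by 4.70.

S = (0.00, 0.00) ✓; S.y = 0.00, J.y = 0.00 ✓; |SJ| = 38.60 ✓; ∠(ZJ, JS) = 90.00° ✓; |ZJ| = 11.40 ✓; bearing(Z→R) − bearing(Z→J) = 131.0° ✓; |ZR| = 11.40 ✓; ∠(ZR, RH) = 90.00° ✓; |RH| = 17.70 ✗.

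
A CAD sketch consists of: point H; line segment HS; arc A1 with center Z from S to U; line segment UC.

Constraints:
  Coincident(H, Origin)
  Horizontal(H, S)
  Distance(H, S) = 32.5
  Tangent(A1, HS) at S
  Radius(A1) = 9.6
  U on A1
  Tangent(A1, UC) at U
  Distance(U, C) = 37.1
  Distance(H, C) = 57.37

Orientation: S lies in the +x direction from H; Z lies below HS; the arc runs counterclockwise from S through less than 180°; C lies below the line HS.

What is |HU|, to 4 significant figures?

25.97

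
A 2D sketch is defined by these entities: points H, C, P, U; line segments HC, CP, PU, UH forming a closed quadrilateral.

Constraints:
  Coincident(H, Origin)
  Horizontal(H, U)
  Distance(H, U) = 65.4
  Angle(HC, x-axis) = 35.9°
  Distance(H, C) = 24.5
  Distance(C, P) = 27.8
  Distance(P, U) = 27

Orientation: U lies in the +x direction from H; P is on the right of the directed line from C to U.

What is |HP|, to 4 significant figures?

39.44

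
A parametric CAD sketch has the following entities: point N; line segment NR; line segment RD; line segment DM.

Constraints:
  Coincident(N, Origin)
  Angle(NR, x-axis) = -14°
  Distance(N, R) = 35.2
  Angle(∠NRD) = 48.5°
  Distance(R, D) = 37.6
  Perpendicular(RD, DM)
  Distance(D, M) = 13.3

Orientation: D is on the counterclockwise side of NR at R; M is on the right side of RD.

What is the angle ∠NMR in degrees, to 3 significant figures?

50.7°

∠NRD = 48.5°, so RD runs at -14.0° + (180° − 48.5°) = 118° from the x-axis; with |RD| = 37.6, D = R + 37.6·(cos 118°, sin 118°) = (16.8, 24.8). RD is perpendicular to DM; with |DM| = 13.3 on the right of RD, M = D + 13.3·(0.887, 0.462) = (28.6, 31.0). Then cos ∠NMR = MN·MR / (|MN||MR|), giving 50.7°.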